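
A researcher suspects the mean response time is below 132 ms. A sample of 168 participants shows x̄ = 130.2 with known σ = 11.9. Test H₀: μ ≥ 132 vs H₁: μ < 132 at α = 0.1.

z = -1.961. Critical value: -1.28. Reject H₀.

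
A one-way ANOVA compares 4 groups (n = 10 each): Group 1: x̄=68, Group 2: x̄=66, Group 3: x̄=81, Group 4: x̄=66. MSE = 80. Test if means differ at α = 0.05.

Grand mean = 70.25. SS_between = 1567.5, MS_between = 522.5. F = 6.531, F_crit ≈ 2.866. Reject H₀.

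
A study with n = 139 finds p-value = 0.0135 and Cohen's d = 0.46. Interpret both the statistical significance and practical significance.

Statistically significant (p = 0.0135 < 0.05). Cohen's d = 0.46 indicates a small effect size. Both statistical and practical significance should be considered.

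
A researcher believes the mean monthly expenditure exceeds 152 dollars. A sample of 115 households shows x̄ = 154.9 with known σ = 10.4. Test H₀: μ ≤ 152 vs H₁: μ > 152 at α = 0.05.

z = 2.99. Critical value: 1.645. Reject H₀.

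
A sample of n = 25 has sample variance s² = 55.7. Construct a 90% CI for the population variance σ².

df = 24. χ²_{0.05} = 36.415, χ²_{0.95} = 13.848. CI for σ² = ((n-1)s²/χ²_{α/2}, (n-1)s²/χ²_{1-α/2}) = (24·55.7/36.415, 24·55.7/13.848) = (36.71, 96.53)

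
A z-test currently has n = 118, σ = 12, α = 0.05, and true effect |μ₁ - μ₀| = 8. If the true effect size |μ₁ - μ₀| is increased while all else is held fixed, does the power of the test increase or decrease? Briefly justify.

Power increases: a larger true effect increases the non-centrality λ = |μ₁ - μ₀|/(σ/√n).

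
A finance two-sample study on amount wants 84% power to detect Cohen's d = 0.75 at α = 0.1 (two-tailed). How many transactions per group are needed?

z_{α/2} = 1.645, z_β = Φ⁻¹(0.84) = 0.994. For medium effect (d = 0.75): n per group = 2(z_{α/2} + z_β)²/d² = 2(1.645 + 0.994)²/0.75² = 24.8 → 25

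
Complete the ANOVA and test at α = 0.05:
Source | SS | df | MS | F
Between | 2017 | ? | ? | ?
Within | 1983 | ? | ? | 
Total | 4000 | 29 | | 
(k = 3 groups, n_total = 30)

df_between = 2, df_within = 27. MS_between = 1008.5, MS_within = 73.44. F = 13.731, F_crit ≈ 3.354. Reject H₀.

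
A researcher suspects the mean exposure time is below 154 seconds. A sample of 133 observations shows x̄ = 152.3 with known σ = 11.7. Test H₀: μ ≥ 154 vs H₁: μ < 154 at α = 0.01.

z = -1.676. Critical value: -2.33. Fail to reject H₀.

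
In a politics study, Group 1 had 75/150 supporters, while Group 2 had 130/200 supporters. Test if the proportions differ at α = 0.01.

p̂₁ = 0.5, p̂₂ = 0.65, pooled p̂ = 0.586. z = -2.819. Critical: ±2.576. Reject H₀.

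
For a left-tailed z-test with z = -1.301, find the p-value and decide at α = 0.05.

p = P(Z < -1.301) = Φ(-1.301) ≈ 0.0966. Since p ≥ 0.05, fail to reject H₀ (not significant) at α = 0.05.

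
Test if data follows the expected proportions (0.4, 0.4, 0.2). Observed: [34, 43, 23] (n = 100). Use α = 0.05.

Expected: [40.0, 40.0, 20.0]. χ² = 1.575. df = 2, critical = 5.991. Fail to reject H₀.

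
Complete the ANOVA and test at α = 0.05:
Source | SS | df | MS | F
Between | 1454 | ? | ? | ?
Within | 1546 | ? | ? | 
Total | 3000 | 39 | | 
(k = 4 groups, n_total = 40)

df_between = 3, df_within = 36. MS_between = 484.67, MS_within = 42.94. F = 11.286, F_crit ≈ 2.866. Reject H₀.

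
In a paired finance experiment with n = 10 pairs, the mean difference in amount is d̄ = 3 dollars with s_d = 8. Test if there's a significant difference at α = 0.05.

t = d̄/(s_d/√n) = 3/(8/√10) = 1.186. df = 9, critical t = ±2.262. Fail to reject H₀.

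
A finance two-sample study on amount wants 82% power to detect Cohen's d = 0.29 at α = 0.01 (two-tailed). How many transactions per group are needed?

z_{α/2} = 2.576, z_β = Φ⁻¹(0.82) = 0.915. For small effect (d = 0.29): n per group = 2(z_{α/2} + z_β)²/d² = 2(2.576 + 0.915)²/0.29² = 289.8 → 290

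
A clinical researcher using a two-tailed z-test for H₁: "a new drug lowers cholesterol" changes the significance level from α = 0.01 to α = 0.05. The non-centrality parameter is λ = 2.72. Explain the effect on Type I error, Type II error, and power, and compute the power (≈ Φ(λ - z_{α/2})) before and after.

Increasing α from 0.01 to 0.05:
• Type I error rate increases (α is the Type I rate by definition).
• Critical value moves from z_{α/2} = 2.576 to 1.96, so power = Φ(λ - z_{α/2}) goes from Φ(2.72 - 2.576) = 0.557 to Φ(2.72 - 1.96) = 0.776.
• Type II error rate β = 1 - power therefore decreases (0.443 → 0.224).
Appropriate when false negatives are costly — here, shelving an effective drug — patients miss out on a treatment that would have helped.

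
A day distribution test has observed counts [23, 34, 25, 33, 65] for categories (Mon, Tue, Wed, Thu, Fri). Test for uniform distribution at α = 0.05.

Expected = 36 each. χ² = Σ(O-E)²/E = 31.778. df = 4, critical value = 9.488. Reject H₀.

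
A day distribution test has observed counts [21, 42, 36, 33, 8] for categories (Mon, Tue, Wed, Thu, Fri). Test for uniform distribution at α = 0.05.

Expected = 28 each. χ² = Σ(O-E)²/E = 26.214. df = 4, critical value = 9.488. Reject H₀.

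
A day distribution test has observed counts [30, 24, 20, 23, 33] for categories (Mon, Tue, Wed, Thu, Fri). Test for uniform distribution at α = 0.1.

Expected = 26 each. χ² = Σ(O-E)²/E = 4.385. df = 4, critical value = 7.779. Fail to reject H₀.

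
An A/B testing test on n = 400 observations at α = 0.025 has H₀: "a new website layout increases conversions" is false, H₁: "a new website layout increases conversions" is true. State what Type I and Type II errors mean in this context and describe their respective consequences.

Type I (false positive): concluding that a new website layout increases conversions when it is not — rolling out a layout that doesn't actually help — wasted engineering effort. Type II (false negative): failing to conclude that a new website layout increases conversions when it is — discarding a layout that would have improved conversions — lost revenue. Which is costlier depends on domain priorities and is a judgement call rather than a statistical fact.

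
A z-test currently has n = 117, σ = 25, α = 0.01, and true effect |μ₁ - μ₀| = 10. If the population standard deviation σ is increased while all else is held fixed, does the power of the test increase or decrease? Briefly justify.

Power decreases: a larger σ inflates the standard error σ/√n, pulling the sampling distribution under H₁ back toward the critical value.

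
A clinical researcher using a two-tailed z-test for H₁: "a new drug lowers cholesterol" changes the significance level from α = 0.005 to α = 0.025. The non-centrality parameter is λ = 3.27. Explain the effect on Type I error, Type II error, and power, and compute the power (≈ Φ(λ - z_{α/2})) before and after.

Increasing α from 0.005 to 0.025:
• Type I error rate increases (α is the Type I rate by definition).
• Critical value moves from z_{α/2} = 2.807 to 2.241, so power = Φ(λ - z_{α/2}) goes from Φ(3.27 - 2.807) = 0.678 to Φ(3.27 - 2.241) = 0.848.
• Type II error rate β = 1 - power therefore decreases (0.322 → 0.152).
Appropriate when false negatives are costly — here, shelving an effective drug — patients miss out on a treatment that would have helped.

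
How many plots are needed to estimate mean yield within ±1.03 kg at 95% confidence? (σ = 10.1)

n = (z*σ/E)² = (1.96×10.1/1.03)² = 369.4 → n = 370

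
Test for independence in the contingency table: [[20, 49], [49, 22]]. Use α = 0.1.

χ² = 22.432. df = 1, critical = 2.706. Reject H₀. Variables are dependent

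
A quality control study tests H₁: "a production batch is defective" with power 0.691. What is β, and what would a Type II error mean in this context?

β = 1 - power = 1 - 0.691 = 0.309. A Type II error is failing to reject H₀ when H₀ is false (false negative) — here, failing to conclude that a production batch is defective when in fact it is true. Consequence: shipping a defective batch — faulty products reach customers.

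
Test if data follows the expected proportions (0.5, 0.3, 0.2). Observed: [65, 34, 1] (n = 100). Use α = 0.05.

Expected: [50.0, 30.0, 20.0]. χ² = 23.083. df = 2, critical = 5.991. Reject H₀.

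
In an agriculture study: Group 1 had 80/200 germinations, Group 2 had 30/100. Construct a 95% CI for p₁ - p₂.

p̂₁ = 0.4, p̂₂ = 0.3. Difference = 0.1. CI = (-0.013, 0.213)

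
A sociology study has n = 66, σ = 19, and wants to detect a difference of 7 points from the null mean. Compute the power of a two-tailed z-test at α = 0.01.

SE = σ/√n = 19/√66 = 2.339. Non-centrality λ = d/SE = 7/2.339 = 2.993. Power ≈ Φ(λ - z_{α/2}) = Φ(2.993 - 2.576) = Φ(0.417) = 0.662.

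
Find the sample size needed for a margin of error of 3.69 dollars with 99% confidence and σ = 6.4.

n = (z*σ/E)² = (2.576×6.4/3.69)² = 20.0 → n = 20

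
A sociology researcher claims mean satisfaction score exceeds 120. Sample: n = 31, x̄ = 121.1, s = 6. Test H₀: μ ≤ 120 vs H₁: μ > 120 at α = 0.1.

t = (121.1 - 120)/(6/√31) = 1.021, df = 30. Critical t = 1.31. Fail to reject H₀.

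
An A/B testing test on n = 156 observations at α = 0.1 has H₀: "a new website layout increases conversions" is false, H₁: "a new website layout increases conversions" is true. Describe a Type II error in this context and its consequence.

Type II error: failing to reject H₀ when it is false — concluding that a new website layout increases conversions is not supported when in fact it is. Consequence: discarding a layout that would have improved conversions — lost revenue.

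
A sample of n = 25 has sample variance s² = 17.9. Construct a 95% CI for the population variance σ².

df = 24. χ²_{0.025} = 39.364, χ²_{0.975} = 12.401. CI for σ² = ((n-1)s²/χ²_{α/2}, (n-1)s²/χ²_{1-α/2}) = (24·17.9/39.364, 24·17.9/12.401) = (10.91, 34.64)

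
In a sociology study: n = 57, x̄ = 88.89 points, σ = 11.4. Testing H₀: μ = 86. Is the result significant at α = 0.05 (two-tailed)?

z = (88.89 - 86)/(11.4/√57) = 1.914. Since |z| ≤ 1.96, not significant at α = 0.05.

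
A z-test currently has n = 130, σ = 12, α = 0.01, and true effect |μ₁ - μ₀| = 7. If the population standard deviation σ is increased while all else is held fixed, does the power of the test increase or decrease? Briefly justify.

Power decreases: a larger σ inflates the standard error σ/√n, pulling the sampling distribution under H₁ back toward the critical value.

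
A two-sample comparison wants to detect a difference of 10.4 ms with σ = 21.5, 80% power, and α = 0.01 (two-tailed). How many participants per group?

n per group = 2(z_α/2 + z_β)²σ²/d² = 2×(2.576 + 0.84)²×21.5²/10.4² = 99.7 → n = 100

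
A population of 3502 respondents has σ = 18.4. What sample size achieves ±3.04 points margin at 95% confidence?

Without FPC: n₀ = (1.96×18.4/3.04)² = 140.735. With FPC: n = n₀N/(n₀+N-1) = 135.3 → n = 136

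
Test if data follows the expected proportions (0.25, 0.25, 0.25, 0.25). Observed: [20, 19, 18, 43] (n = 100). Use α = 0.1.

Expected: [25.0, 25.0, 25.0, 25.0]. χ² = 17.36. df = 3, critical = 6.251. Reject H₀.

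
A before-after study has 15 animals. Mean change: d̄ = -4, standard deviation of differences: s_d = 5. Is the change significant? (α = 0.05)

t = d̄/(s_d/√n) = -4/(5/√15) = -3.098. df = 14, critical t = ±2.145. Reject H₀.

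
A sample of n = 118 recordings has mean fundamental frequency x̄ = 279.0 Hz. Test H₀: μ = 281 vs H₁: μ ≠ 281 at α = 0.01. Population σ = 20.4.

z = (x̄ - μ₀)/(σ/√n) = (279.0 - 281)/(20.4/√118) = -1.065. Critical value: ±2.576. Since |-1.065| ≤ 2.576, Fail to reject H₀.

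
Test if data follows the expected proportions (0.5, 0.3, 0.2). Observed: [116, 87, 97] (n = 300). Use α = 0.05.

Expected: [150.0, 90.0, 60.0]. χ² = 30.623. df = 2, critical = 5.991. Reject H₀.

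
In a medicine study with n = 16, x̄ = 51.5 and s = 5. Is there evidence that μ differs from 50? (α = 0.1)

t = (x̄ - μ₀)/(s/√n) = (51.5 - 50)/(5/√16) = 1.2. df = 15, critical t = ±1.753. Fail to reject H₀.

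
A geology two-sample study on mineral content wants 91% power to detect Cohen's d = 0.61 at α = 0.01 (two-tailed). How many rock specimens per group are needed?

z_{α/2} = 2.576, z_β = Φ⁻¹(0.91) = 1.341. For medium effect (d = 0.61): n per group = 2(z_{α/2} + z_β)²/d² = 2(2.576 + 1.341)²/0.61² = 82.5 → 83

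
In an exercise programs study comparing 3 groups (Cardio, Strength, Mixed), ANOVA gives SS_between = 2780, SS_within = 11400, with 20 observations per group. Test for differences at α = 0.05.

df_between = 2, df_within = 57. F = MS_between/MS_within = 1390.0/200.0 = 6.95. F_crit ≈ 3.159. Reject H₀. At least one mean differs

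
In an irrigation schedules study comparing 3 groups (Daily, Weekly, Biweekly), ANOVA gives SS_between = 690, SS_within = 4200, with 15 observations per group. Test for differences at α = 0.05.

df_between = 2, df_within = 42. F = MS_between/MS_within = 345.0/100.0 = 3.45. F_crit ≈ 3.22. Reject H₀. At least one mean differs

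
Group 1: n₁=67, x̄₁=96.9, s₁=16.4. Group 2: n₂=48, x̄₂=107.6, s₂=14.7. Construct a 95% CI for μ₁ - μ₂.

Difference = -10.7. SE = √(16.4²/67 + 14.7²/48) = 2.918. CI = (-16.42, -4.98)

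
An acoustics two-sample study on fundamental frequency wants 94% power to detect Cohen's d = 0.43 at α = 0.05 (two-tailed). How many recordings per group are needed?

z_{α/2} = 1.96, z_β = Φ⁻¹(0.94) = 1.555. For small effect (d = 0.43): n per group = 2(z_{α/2} + z_β)²/d² = 2(1.96 + 1.555)²/0.43² = 133.6 → 134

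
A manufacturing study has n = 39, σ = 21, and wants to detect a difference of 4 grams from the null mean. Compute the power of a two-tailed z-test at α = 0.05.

SE = σ/√n = 21/√39 = 3.363. Non-centrality λ = d/SE = 4/3.363 = 1.19. Power ≈ Φ(λ - z_{α/2}) = Φ(1.19 - 1.96) = Φ(-0.77) = 0.221.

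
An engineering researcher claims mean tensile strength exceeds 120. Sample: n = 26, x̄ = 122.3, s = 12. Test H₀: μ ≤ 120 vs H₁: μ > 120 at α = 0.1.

t = (122.3 - 120)/(12/√26) = 0.977, df = 25. Critical t = 1.316. Fail to reject H₀.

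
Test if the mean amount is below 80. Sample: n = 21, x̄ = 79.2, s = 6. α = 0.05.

t = (79.2 - 80)/(6/√21) = -0.611, df = 20. Critical t = -1.725. Fail to reject H₀.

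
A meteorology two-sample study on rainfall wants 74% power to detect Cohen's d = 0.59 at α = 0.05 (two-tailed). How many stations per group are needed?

z_{α/2} = 1.96, z_β = Φ⁻¹(0.74) = 0.643. For medium effect (d = 0.59): n per group = 2(z_{α/2} + z_β)²/d² = 2(1.96 + 0.643)²/0.59² = 38.9 → 39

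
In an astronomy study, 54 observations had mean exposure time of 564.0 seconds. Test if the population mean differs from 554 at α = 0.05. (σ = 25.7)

z = (x̄ - μ₀)/(σ/√n) = (564.0 - 554)/(25.7/√54) = 2.859. Critical value: ±1.96. Since |2.859| > 1.96, Reject H₀.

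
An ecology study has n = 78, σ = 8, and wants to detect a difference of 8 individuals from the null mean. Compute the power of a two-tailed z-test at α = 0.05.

SE = σ/√n = 8/√78 = 0.906. Non-centrality λ = d/SE = 8/0.906 = 8.832. Power ≈ Φ(λ - z_{α/2}) = Φ(8.832 - 1.96) = Φ(6.872) = 1.0.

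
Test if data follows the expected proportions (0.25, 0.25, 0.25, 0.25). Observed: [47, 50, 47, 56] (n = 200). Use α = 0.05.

Expected: [50.0, 50.0, 50.0, 50.0]. χ² = 1.08. df = 3, critical = 7.815. Fail to reject H₀.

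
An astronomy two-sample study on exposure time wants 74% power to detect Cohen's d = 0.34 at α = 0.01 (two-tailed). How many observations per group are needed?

z_{α/2} = 2.576, z_β = Φ⁻¹(0.74) = 0.643. For small effect (d = 0.34): n per group = 2(z_{α/2} + z_β)²/d² = 2(2.576 + 0.643)²/0.34² = 179.3 → 180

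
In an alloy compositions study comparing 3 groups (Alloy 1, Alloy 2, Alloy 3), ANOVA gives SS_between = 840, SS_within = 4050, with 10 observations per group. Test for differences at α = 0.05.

df_between = 2, df_within = 27. F = MS_between/MS_within = 420.0/150.0 = 2.8. F_crit ≈ 3.354. Fail to reject H₀.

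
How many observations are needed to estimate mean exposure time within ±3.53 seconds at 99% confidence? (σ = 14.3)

n = (z*σ/E)² = (2.576×14.3/3.53)² = 108.9 → n = 109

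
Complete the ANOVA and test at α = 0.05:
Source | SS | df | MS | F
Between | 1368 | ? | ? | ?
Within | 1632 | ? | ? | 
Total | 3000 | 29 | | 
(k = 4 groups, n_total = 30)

df_between = 3, df_within = 26. MS_between = 456.0, MS_within = 62.77. F = 7.265, F_crit ≈ 2.975. Reject H₀.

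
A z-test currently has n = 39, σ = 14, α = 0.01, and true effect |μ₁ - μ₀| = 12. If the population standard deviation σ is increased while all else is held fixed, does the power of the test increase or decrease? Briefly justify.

Power decreases: a larger σ inflates the standard error σ/√n, pulling the sampling distribution under H₁ back toward the critical value.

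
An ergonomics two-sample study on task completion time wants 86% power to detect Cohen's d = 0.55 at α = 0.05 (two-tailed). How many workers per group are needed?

z_{α/2} = 1.96, z_β = Φ⁻¹(0.86) = 1.08. For medium effect (d = 0.55): n per group = 2(z_{α/2} + z_β)²/d² = 2(1.96 + 1.08)²/0.55² = 61.1 → 62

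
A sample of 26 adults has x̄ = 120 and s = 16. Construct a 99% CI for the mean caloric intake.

CI = x̄ ± t*(s/√n) = 120 ± 2.787(16/√26) = (111.25, 128.75)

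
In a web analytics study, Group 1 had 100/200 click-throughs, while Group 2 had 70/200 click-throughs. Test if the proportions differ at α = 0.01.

p̂₁ = 0.5, p̂₂ = 0.35, pooled p̂ = 0.425. z = 3.034. Critical: ±2.576. Reject H₀.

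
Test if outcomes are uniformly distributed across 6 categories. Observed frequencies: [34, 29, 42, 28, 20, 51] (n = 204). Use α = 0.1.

Expected = 34 each. χ² = Σ(O-E)²/E = 17.941. df = 5, critical value = 9.236. Reject H₀.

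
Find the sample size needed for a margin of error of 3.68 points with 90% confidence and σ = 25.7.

n = (z*σ/E)² = (1.645×25.7/3.68)² = 132.0 → n = 132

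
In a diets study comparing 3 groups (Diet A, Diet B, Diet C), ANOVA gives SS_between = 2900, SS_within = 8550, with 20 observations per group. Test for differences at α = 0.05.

df_between = 2, df_within = 57. F = MS_between/MS_within = 1450.0/150.0 = 9.667. F_crit ≈ 3.159. Reject H₀. At least one mean differs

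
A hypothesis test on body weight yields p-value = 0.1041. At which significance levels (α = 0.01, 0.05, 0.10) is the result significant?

p = 0.1041. Not significant at any of the given levels.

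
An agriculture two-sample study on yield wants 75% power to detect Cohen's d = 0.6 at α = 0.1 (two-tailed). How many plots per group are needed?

z_{α/2} = 1.645, z_β = Φ⁻¹(0.75) = 0.674. For medium effect (d = 0.6): n per group = 2(z_{α/2} + z_β)²/d² = 2(1.645 + 0.674)²/0.6² = 29.9 → 30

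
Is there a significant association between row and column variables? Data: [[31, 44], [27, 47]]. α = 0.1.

χ² = 0.368. df = 1, critical = 2.706. Fail to reject H₀. No evidence of dependence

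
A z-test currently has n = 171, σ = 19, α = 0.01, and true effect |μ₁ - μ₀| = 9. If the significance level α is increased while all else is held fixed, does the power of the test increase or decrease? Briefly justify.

Power increases: a larger α lowers the critical value, so more of the H₁ sampling distribution falls in the rejection region.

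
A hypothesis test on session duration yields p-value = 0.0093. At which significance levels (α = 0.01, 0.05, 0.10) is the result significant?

p = 0.0093. Significant at: α = 0.01, 0.05, 0.1.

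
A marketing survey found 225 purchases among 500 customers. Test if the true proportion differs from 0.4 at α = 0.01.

p̂ = 0.45, p₀ = 0.4. z = (p̂ - p₀)/√(p₀(1-p₀)/n) = 2.282. Critical: ±2.576. Fail to reject H₀.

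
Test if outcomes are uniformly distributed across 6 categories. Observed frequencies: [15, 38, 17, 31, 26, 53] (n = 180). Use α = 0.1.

Expected = 30 each. χ² = Σ(O-E)²/E = 33.467. df = 5, critical value = 9.236. Reject H₀.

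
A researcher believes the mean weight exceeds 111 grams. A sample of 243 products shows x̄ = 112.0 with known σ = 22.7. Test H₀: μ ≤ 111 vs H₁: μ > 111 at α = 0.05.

z = 0.687. Critical value: 1.645. Fail to reject H₀.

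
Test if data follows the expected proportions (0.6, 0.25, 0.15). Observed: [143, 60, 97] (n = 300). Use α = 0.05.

Expected: [180.0, 75.0, 45.0]. χ² = 70.694. df = 2, critical = 5.991. Reject H₀.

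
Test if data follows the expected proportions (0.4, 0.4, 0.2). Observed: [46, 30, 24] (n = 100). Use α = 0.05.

Expected: [40.0, 40.0, 20.0]. χ² = 4.2. df = 2, critical = 5.991. Fail to reject H₀.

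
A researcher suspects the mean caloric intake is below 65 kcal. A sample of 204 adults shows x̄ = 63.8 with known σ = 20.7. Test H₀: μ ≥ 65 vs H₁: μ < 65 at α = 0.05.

z = -0.828. Critical value: -1.645. Fail to reject H₀.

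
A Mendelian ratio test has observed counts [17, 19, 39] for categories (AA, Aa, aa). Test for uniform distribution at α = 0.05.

Expected = 25 each. χ² = Σ(O-E)²/E = 11.84. df = 2, critical value = 5.991. Reject H₀.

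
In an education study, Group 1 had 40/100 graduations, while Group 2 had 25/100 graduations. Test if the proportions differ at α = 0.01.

p̂₁ = 0.4, p̂₂ = 0.25, pooled p̂ = 0.325. z = 2.265. Critical: ±2.576. Fail to reject H₀.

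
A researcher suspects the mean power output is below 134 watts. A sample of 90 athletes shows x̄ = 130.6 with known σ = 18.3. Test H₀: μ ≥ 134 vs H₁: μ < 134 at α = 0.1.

z = -1.763. Critical value: -1.28. Reject H₀.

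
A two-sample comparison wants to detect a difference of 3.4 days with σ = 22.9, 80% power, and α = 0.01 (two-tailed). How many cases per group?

n per group = 2(z_α/2 + z_β)²σ²/d² = 2×(2.576 + 0.84)²×22.9²/3.4² = 1058.7 → n = 1059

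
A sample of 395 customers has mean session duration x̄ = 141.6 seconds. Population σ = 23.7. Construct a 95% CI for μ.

CI = x̄ ± z*(σ/√n) = 141.6 ± 1.96(23.7/√395) = 141.6 ± 2.34 = (139.26, 143.94)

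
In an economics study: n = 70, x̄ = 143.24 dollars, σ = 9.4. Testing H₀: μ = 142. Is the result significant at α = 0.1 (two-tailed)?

z = (143.24 - 142)/(9.4/√70) = 1.104. Since |z| ≤ 1.645, not significant at α = 0.1.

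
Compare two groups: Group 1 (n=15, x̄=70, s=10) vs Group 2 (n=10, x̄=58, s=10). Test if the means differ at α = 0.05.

Pooled sp = 10.0. t = 2.939, df = 23. Critical t = ±2.069. Reject H₀.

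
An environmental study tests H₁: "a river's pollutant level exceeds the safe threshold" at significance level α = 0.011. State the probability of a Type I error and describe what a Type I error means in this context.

P(Type I error) = α = 0.011. A Type I error is rejecting H₀ when H₀ is actually true (false positive) — here, concluding that a river's pollutant level exceeds the safe threshold when in fact this is not the case. Consequence: shutting down a compliant factory unnecessarily.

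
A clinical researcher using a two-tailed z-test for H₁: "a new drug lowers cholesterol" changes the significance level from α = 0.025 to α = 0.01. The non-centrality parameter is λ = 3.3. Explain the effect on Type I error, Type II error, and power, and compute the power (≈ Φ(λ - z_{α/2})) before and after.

Decreasing α from 0.025 to 0.01:
• Type I error rate decreases (α is the Type I rate by definition).
• Critical value moves from z_{α/2} = 2.241 to 2.576, so power = Φ(λ - z_{α/2}) goes from Φ(3.3 - 2.241) = 0.855 to Φ(3.3 - 2.576) = 0.765.
• Type II error rate β = 1 - power therefore increases (0.145 → 0.235).
Appropriate when false positives are costly — here, approving an ineffective drug — patients take a useless medication and may skip effective alternatives.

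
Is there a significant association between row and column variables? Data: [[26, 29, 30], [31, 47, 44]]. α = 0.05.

χ² = 0.761. df = 2, critical = 5.991. Fail to reject H₀. No evidence of dependence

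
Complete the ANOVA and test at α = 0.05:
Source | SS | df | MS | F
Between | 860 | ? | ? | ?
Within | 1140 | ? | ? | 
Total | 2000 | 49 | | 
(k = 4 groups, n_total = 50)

df_between = 3, df_within = 46. MS_between = 286.67, MS_within = 24.78. F = 11.567, F_crit ≈ 2.807. Reject H₀.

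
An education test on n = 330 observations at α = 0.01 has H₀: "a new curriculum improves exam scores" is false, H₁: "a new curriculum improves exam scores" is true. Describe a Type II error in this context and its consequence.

Type II error: failing to reject H₀ when it is false — concluding that a new curriculum improves exam scores is not supported when in fact it is. Consequence: keeping the old curriculum when the new one would have helped students.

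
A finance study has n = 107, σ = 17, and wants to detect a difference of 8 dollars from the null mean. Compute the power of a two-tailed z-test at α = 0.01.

SE = σ/√n = 17/√107 = 1.643. Non-centrality λ = d/SE = 8/1.643 = 4.868. Power ≈ Φ(λ - z_{α/2}) = Φ(4.868 - 2.576) = Φ(2.292) = 0.989.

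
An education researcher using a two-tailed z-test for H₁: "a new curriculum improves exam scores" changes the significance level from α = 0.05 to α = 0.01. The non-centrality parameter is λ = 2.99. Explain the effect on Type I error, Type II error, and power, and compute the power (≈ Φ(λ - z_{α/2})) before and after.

Decreasing α from 0.05 to 0.01:
• Type I error rate decreases (α is the Type I rate by definition).
• Critical value moves from z_{α/2} = 1.96 to 2.576, so power = Φ(λ - z_{α/2}) goes from Φ(2.99 - 1.96) = 0.848 to Φ(2.99 - 2.576) = 0.661.
• Type II error rate β = 1 - power therefore increases (0.152 → 0.339).
Appropriate when false positives are costly — here, adopting a curriculum that gives no real benefit — disruption for nothing.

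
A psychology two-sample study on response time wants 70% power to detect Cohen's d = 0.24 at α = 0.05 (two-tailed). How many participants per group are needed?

z_{α/2} = 1.96, z_β = Φ⁻¹(0.7) = 0.524. For small effect (d = 0.24): n per group = 2(z_{α/2} + z_β)²/d² = 2(1.96 + 0.524)²/0.24² = 214.2 → 215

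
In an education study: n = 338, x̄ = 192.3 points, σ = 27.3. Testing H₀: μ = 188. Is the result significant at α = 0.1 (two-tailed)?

z = (192.3 - 188)/(27.3/√338) = 2.896. Since |z| > 1.645, significant at α = 0.1.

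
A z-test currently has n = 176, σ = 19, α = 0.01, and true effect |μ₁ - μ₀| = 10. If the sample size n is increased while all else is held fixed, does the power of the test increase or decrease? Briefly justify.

Power increases: a larger n shrinks the standard error σ/√n, moving the sampling distribution under H₁ further from the critical value.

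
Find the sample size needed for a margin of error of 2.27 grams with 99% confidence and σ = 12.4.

n = (z*σ/E)² = (2.576×12.4/2.27)² = 198.01 → n = 199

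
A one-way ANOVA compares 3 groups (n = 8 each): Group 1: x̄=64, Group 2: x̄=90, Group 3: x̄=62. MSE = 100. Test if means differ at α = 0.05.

Grand mean = 72.0. SS_between = 3904.0, MS_between = 1952.0. F = 19.52, F_crit ≈ 3.467. Reject H₀.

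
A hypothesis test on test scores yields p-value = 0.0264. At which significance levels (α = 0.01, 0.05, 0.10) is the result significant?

p = 0.0264. Significant at: α = 0.05, 0.1.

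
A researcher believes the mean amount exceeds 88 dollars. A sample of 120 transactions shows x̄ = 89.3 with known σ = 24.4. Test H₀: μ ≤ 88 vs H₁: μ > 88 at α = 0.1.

z = 0.584. Critical value: 1.28. Fail to reject H₀.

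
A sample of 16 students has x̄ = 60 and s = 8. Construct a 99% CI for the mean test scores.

CI = x̄ ± t*(s/√n) = 60 ± 2.947(8/√16) = (54.11, 65.89)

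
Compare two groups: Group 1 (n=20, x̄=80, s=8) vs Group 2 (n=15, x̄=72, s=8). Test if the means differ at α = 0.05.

Pooled sp = 8.0. t = 2.928, df = 33. Critical t = ±2.035. Reject H₀.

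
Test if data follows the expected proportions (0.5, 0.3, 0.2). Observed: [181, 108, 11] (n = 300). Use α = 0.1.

Expected: [150.0, 90.0, 60.0]. χ² = 50.023. df = 2, critical = 4.605. Reject H₀.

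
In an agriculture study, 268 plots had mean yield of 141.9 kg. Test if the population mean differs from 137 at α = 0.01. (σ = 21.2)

z = (x̄ - μ₀)/(σ/√n) = (141.9 - 137)/(21.2/√268) = 3.784. Critical value: ±2.576. Since |3.784| > 2.576, Reject H₀.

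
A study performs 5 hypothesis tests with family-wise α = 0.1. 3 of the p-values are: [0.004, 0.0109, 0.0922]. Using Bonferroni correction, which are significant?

Bonferroni α = 0.1/5 = 0.02. Significant p-values: [0.004, 0.0109]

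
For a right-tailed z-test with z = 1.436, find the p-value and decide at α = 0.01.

p = P(Z > 1.436) = 1 - Φ(1.436) ≈ 0.0755. Since p ≥ 0.01, fail to reject H₀ (not significant) at α = 0.01.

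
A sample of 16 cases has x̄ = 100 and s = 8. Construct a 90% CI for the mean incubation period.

CI = x̄ ± t*(s/√n) = 100 ± 1.753(8/√16) = (96.49, 103.51)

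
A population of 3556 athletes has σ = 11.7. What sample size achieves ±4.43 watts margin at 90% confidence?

Without FPC: n₀ = (1.645×11.7/4.43)² = 18.875. With FPC: n = n₀N/(n₀+N-1) = 18.8 → n = 19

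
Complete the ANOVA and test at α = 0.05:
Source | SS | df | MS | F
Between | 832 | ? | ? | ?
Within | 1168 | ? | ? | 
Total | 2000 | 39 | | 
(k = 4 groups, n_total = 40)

df_between = 3, df_within = 36. MS_between = 277.33, MS_within = 32.44. F = 8.548, F_crit ≈ 2.866. Reject H₀.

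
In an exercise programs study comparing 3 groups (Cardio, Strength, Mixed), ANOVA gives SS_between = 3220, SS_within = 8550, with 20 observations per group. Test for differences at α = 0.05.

df_between = 2, df_within = 57. F = MS_between/MS_within = 1610.0/150.0 = 10.733. F_crit ≈ 3.159. Reject H₀. At least one mean differs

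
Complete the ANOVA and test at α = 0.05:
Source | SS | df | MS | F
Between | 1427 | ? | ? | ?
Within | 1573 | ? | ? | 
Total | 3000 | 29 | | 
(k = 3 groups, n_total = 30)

df_between = 2, df_within = 27. MS_between = 713.5, MS_within = 58.26. F = 12.247, F_crit ≈ 3.354. Reject H₀.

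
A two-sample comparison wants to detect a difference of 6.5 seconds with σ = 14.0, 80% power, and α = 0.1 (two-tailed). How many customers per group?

n per group = 2(z_α/2 + z_β)²σ²/d² = 2×(1.645 + 0.84)²×14.0²/6.5² = 57.3 → n = 58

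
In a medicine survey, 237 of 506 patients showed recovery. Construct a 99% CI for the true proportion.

p̂ = 0.468. CI = p̂ ± z*√(p̂(1-p̂)/n) = (0.411, 0.526)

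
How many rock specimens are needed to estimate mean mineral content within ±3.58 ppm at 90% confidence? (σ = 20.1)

n = (z*σ/E)² = (1.645×20.1/3.58)² = 85.3 → n = 86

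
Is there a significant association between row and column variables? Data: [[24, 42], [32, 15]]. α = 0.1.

χ² = 11.05. df = 1, critical = 2.706. Reject H₀. Variables are dependent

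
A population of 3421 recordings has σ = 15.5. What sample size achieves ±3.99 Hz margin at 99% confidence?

Without FPC: n₀ = (2.576×15.5/3.99)² = 100.14. With FPC: n = n₀N/(n₀+N-1) = 97.3 → n = 98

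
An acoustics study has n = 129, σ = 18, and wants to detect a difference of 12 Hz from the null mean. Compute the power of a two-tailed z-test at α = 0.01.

SE = σ/√n = 18/√129 = 1.585. Non-centrality λ = d/SE = 12/1.585 = 7.572. Power ≈ Φ(λ - z_{α/2}) = Φ(7.572 - 2.576) = Φ(4.996) = 1.0.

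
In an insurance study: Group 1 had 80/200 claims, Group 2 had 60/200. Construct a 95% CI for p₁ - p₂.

p̂₁ = 0.4, p̂₂ = 0.3. Difference = 0.1. CI = (0.007, 0.193)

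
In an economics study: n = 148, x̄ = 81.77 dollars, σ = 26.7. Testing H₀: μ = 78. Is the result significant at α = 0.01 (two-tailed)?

z = (81.77 - 78)/(26.7/√148) = 1.718. Since |z| ≤ 2.576, not significant at α = 0.01.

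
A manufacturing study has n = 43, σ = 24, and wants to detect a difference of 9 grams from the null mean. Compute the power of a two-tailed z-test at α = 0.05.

SE = σ/√n = 24/√43 = 3.66. Non-centrality λ = d/SE = 9/3.66 = 2.459. Power ≈ Φ(λ - z_{α/2}) = Φ(2.459 - 1.96) = Φ(0.499) = 0.691.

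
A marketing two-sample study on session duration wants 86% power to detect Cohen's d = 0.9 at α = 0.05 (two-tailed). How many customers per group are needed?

z_{α/2} = 1.96, z_β = Φ⁻¹(0.86) = 1.08. For large effect (d = 0.9): n per group = 2(z_{α/2} + z_β)²/d² = 2(1.96 + 1.08)²/0.9² = 22.8 → 23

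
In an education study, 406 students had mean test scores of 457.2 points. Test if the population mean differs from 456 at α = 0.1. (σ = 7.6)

z = (x̄ - μ₀)/(σ/√n) = (457.2 - 456)/(7.6/√406) = 3.181. Critical value: ±1.645. Since |3.181| > 1.645, Reject H₀.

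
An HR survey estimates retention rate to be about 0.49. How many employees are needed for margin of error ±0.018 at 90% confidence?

n = z²p(1-p)/E² = 1.645²×0.49×0.51/0.018² = 2087.1 → n = 2088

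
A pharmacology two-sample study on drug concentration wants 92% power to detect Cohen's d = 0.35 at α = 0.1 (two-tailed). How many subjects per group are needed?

z_{α/2} = 1.645, z_β = Φ⁻¹(0.92) = 1.405. For small effect (d = 0.35): n per group = 2(z_{α/2} + z_β)²/d² = 2(1.645 + 1.405)²/0.35² = 151.9 → 152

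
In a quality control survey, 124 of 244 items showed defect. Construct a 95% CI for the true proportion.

p̂ = 0.508. CI = p̂ ± z*√(p̂(1-p̂)/n) = (0.445, 0.571)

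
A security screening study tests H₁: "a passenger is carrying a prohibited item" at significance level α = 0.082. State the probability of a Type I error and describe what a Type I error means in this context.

P(Type I error) = α = 0.082. A Type I error is rejecting H₀ when H₀ is actually true (false positive) — here, concluding that a passenger is carrying a prohibited item when in fact this is not the case. Consequence: detaining an innocent passenger — delay and inconvenience.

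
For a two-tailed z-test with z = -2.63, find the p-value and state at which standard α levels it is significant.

p = 2·P(Z > |-2.63|) = 2·(1 - Φ(2.63)) ≈ 0.0085. Significant at α = 0.1; Significant at α = 0.05; Significant at α = 0.01.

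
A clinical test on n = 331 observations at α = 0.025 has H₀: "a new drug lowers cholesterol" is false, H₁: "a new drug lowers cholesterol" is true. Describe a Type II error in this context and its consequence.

Type II error: failing to reject H₀ when it is false — concluding that a new drug lowers cholesterol is not supported when in fact it is. Consequence: shelving an effective drug — patients miss out on a treatment that would have helped.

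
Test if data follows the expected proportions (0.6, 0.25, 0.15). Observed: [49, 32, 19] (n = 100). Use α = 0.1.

Expected: [60.0, 25.0, 15.0]. χ² = 5.043. df = 2, critical = 4.605. Reject H₀.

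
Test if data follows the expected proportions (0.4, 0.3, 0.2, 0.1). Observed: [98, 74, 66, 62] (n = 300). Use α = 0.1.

Expected: [120.0, 90.0, 60.0, 30.0]. χ² = 41.611. df = 3, critical = 6.251. Reject H₀.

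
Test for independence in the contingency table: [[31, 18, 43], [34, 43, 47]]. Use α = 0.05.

χ² = 5.952. df = 2, critical = 5.991. Fail to reject H₀. No evidence of dependence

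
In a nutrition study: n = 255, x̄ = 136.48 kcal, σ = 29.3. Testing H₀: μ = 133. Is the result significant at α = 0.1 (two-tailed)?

z = (136.48 - 133)/(29.3/√255) = 1.897. Since |z| > 1.645, significant at α = 0.1.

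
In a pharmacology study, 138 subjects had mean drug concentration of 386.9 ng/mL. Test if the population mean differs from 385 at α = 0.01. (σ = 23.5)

z = (x̄ - μ₀)/(σ/√n) = (386.9 - 385)/(23.5/√138) = 0.95. Critical value: ±2.576. Since |0.95| ≤ 2.576, Fail to reject H₀.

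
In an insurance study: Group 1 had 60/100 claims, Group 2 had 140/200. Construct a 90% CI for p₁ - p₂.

p̂₁ = 0.6, p̂₂ = 0.7. Difference = -0.1. CI = (-0.197, -0.003)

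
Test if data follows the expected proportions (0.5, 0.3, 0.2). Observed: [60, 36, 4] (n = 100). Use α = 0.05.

Expected: [50.0, 30.0, 20.0]. χ² = 16.0. df = 2, critical = 5.991. Reject H₀.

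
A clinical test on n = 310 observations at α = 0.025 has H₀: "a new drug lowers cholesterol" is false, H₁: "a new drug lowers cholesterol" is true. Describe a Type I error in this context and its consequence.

Type I error: rejecting H₀ when it is true — concluding that a new drug lowers cholesterol when in fact it is not. Consequence: approving an ineffective drug — patients take a useless medication and may skip effective alternatives.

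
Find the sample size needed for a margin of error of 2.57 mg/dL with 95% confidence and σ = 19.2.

n = (z*σ/E)² = (1.96×19.2/2.57)² = 214.4 → n = 215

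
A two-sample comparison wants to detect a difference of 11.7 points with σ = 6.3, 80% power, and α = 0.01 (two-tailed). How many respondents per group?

n per group = 2(z_α/2 + z_β)²σ²/d² = 2×(2.576 + 0.84)²×6.3²/11.7² = 6.8 → n = 7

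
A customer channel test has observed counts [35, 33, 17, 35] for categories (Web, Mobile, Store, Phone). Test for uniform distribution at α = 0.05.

Expected = 30 each. χ² = Σ(O-E)²/E = 7.6. df = 3, critical value = 7.815. Fail to reject H₀.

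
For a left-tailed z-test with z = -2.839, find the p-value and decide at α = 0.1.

p = P(Z < -2.839) = Φ(-2.839) ≈ 0.0023. Since p < 0.1, reject H₀ (significant) at α = 0.1.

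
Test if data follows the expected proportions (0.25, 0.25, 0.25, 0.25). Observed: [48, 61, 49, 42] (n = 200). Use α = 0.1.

Expected: [50.0, 50.0, 50.0, 50.0]. χ² = 3.8. df = 3, critical = 6.251. Fail to reject H₀.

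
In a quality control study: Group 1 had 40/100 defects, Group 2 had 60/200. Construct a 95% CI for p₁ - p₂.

p̂₁ = 0.4, p̂₂ = 0.3. Difference = 0.1. CI = (-0.015, 0.215)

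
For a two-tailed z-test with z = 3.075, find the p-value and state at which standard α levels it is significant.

p = 2·P(Z > |3.075|) = 2·(1 - Φ(3.075)) ≈ 0.0021. Significant at α = 0.1; Significant at α = 0.05; Significant at α = 0.01.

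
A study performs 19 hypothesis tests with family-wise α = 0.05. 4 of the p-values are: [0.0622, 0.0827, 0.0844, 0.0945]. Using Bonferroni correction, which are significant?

Bonferroni α = 0.05/19 = 0.00263. None of the given p-values are significant.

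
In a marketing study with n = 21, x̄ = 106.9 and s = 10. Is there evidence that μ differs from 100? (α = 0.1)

t = (x̄ - μ₀)/(s/√n) = (106.9 - 100)/(10/√21) = 3.162. df = 20, critical t = ±1.725. Reject H₀.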